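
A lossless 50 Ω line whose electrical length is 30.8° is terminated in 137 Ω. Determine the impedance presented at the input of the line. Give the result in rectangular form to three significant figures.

Z_in ≈ 50.6 − j52.9 Ω

tan(βl) = tan(30.8°) = 0.596
Z_in = Z_0·(Z_L + jZ_0·tanβl)/(Z_0 + jZ_L·tanβl)
     = 50·(137 + j29.8)/(50 + j81.7)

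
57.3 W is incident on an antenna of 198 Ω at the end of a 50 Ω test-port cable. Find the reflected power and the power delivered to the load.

P_reflected ≈ 20.4 W; P_delivered ≈ 36.9 W

Γ = (198 − 50)/(198 + 50) = 0.597
|Γ|² = 0.356
P_refl = |Γ|²·P_inc = 20.4 W, P_del = (1 − |Γ|²)·P_inc = 36.9 W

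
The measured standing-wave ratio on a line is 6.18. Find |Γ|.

|Γ| ≈ 0.721

|Γ| = (S − 1)/(S + 1) = (6.18 − 1)/(6.18 + 1) = 5.18/7.18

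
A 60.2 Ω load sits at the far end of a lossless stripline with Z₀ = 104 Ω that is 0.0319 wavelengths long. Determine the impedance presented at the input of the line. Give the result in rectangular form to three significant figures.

βl = 2π × 0.0319 = 11.5°
tan(βl) = tan(11.5°) = 0.203
Z_in = Z_0·(Z_L + jZ_0·tanβl)/(Z_0 + jZ_L·tanβl)
     = 104·(60.2 + j21.1)/(104 + j12.2)

Z_in ≈ 61.8 + j13.9 Ω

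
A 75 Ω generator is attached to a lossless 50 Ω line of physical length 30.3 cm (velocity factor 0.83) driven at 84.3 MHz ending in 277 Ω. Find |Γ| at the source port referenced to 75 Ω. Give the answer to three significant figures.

λ = v/f = 0.83·c / 84.3 MHz = 2.95 m
βl = 2π·l/λ = 2π × 0.103 = 36.9°
tan(βl) = 0.752
Z_in = Z_0·(Z_L + jZ_0·tanβl)/(Z_0 + jZ_L·tanβl) = 23.6 − j60.8 Ω
Γ_s = (Z_in − Z_s)/(Z_in + Z_s) = (-51.4 − j60.8)/(98.6 − j60.8), |Γ_s| = 0.687

|Γ| ≈ 0.687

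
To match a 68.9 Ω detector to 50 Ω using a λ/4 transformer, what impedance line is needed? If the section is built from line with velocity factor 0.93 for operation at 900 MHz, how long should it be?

Z_qwt ≈ 58.7 Ω; length ≈ 7.75 cm

Z_qwt = √(Z_0·R_L) = √(50 × 68.9) = √3445
λ = 0.93·c/f = 0.31 m, so l = λ/4 = 0.0775 m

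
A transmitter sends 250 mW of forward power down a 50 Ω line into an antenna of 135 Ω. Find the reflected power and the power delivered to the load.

Γ = (135 − 50)/(135 + 50) = 0.459
|Γ|² = 0.211
P_refl = |Γ|²·P_inc = 52.8 mW, P_del = (1 − |Γ|²)·P_inc = 197 mW

P_reflected ≈ 52.8 mW; P_delivered ≈ 197 mW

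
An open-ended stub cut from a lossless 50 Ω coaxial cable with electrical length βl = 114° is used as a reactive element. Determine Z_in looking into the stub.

Z_in ≈ +j22.3 Ω

tan(βl) = -2.25
For an open-ended stub, Z_in = −jZ_0·cot(βl) = −jZ_0/tan(βl)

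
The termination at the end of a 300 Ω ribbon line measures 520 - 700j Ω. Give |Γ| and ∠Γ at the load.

Γ = (Z_L − Z_0)/(Z_L + Z_0) = (220 − j700)/(820 − j700)
|Γ| = 734/1080 = 0.681

Γ ≈ 0.681 ∠ -32.1°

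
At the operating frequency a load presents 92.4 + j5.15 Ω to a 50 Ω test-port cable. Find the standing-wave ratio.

Γ = (Z_L − Z_0)/(Z_L + Z_0) = (42.4 + j5.15)/(142.4 + j5.15)
|Γ| = 42.7/142 = 0.3
VSWR = (1 + |Γ|)/(1 − |Γ|) = 1.3/0.7

VSWR ≈ 1.86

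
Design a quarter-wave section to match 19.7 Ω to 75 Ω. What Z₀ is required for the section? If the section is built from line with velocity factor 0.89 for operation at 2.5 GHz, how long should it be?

Z_qwt = √(Z_0·R_L) = √(75 × 19.7) = √1478
λ = 0.89·c/f = 0.107 m, so l = λ/4 = 0.0267 m

Z_qwt ≈ 38.4 Ω; length ≈ 2.67 cm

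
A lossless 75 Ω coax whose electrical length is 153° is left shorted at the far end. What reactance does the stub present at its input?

tan(βl) = -0.51
For a shorted stub, Z_in = jZ_0·tan(βl)

X_in ≈ -38.2 Ω (capacitive)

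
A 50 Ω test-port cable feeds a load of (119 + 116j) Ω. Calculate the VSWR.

Γ = (Z_L − Z_0)/(Z_L + Z_0) = (69 + j116)/(169 + j116)
|Γ| = 135/205 = 0.658
VSWR = (1 + |Γ|)/(1 − |Γ|) = 1.66/0.342

VSWR ≈ 4.86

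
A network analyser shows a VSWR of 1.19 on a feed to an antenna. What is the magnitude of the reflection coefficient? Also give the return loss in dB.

|Γ| ≈ 0.0868; return loss ≈ 21.2 dB

|Γ| = (S − 1)/(S + 1) = (1.19 − 1)/(1.19 + 1) = 0.19/2.19
RL = −20·log₁₀|Γ| = −20·log₁₀(0.0868)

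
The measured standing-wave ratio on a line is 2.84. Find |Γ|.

|Γ| ≈ 0.479

|Γ| = (S − 1)/(S + 1) = (2.84 − 1)/(2.84 + 1) = 1.84/3.84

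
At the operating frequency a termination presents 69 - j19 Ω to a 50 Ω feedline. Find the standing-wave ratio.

Γ = (Z_L − Z_0)/(Z_L + Z_0) = (19 − j19)/(119 − j19)
|Γ| = 26.9/121 = 0.223
VSWR = (1 + |Γ|)/(1 − |Γ|) = 1.22/0.777

VSWR ≈ 1.57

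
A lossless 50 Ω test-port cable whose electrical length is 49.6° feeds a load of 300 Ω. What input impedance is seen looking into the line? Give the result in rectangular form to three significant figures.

Z_in ≈ 14.1 − j40.6 Ω

tan(βl) = tan(49.6°) = 1.17
Z_in = Z_0·(Z_L + jZ_0·tanβl)/(Z_0 + jZ_L·tanβl)
     = 50·(300 + j58.7)/(50 + j352)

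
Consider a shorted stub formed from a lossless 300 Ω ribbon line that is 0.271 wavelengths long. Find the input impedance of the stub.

βl = 2π × 0.271 = 97.6°
tan(βl) = -7.53
For a shorted stub, Z_in = jZ_0·tan(βl)

Z_in ≈ −j2260 Ω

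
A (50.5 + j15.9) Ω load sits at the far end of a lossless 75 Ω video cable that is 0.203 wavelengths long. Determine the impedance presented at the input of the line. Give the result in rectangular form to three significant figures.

βl = 2π × 0.203 = 73.1°
tan(βl) = tan(73.1°) = 3.29
Z_in = Z_0·(Z_L + jZ_0·tanβl)/(Z_0 + jZ_L·tanβl)
     = 75·(50.5 + j262)/(22.7 + j166)

Z_in ≈ 119 − j6.46 Ω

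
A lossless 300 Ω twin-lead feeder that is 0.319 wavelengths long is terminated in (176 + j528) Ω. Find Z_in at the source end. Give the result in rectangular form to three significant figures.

Z_in ≈ 40.4 − j14.3 Ω

βl = 2π × 0.319 = 115°
tan(βl) = tan(115°) = -2.16
Z_in = Z_0·(Z_L + jZ_0·tanβl)/(Z_0 + jZ_L·tanβl)
     = 300·(176 − j120)/(1440 − j380)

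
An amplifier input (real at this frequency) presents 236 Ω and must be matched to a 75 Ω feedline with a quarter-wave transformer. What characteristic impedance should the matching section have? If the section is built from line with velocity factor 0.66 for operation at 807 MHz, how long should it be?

Z_qwt = √(Z_0·R_L) = √(75 × 236) = √17700
λ = 0.66·c/f = 0.245 m, so l = λ/4 = 0.0613 m

Z_qwt ≈ 133 Ω; length ≈ 6.13 cm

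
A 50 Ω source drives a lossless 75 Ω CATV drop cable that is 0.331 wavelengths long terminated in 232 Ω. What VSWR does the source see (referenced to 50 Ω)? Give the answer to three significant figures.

VSWR ≈ 2.73

βl = 2π × 0.331 = 119°
tan(βl) = -1.79
Z_in = Z_0·(Z_L + jZ_0·tanβl)/(Z_0 + jZ_L·tanβl) = 30.8 + j36.3 Ω
Γ_s = (Z_in − Z_s)/(Z_in + Z_s) = (-19.2 + j36.3)/(80.8 + j36.3), |Γ_s| = 0.464
VSWR = (1 + |Γ_s|)/(1 − |Γ_s|)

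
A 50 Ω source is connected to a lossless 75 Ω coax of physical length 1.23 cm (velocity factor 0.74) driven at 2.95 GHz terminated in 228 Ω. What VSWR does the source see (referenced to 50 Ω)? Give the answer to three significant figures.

VSWR ≈ 2.76

λ = v/f = 0.74·c / 2.95 GHz = 0.0753 m
βl = 2π·l/λ = 2π × 0.163 = 58.8°
tan(βl) = 1.65
Z_in = Z_0·(Z_L + jZ_0·tanβl)/(Z_0 + jZ_L·tanβl) = 32.4 − j38.9 Ω
Γ_s = (Z_in − Z_s)/(Z_in + Z_s) = (-17.6 − j38.9)/(82.4 − j38.9), |Γ_s| = 0.469
VSWR = (1 + |Γ_s|)/(1 − |Γ_s|)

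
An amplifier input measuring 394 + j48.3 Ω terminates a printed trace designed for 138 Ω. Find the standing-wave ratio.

VSWR ≈ 2.9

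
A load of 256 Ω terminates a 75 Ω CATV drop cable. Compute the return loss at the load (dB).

RL ≈ 5.24 dB

Γ = (256 − 75)/(256 + 75) = 0.547
RL = −20·log₁₀|Γ| = −20·log₁₀(0.547)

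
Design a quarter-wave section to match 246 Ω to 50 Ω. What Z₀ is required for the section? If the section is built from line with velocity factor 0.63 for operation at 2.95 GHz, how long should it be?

Z_qwt ≈ 111 Ω; length ≈ 1.6 cm

Z_qwt = √(Z_0·R_L) = √(50 × 246) = √12300
λ = 0.63·c/f = 0.0641 m, so l = λ/4 = 0.016 m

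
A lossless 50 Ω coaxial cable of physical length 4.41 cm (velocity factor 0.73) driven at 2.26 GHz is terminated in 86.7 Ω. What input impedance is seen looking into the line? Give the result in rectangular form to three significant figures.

λ = v/f = 0.73·c / 2.26 GHz = 0.0969 m
βl = 2π·l/λ = 2π × 0.455 = 164°
tan(βl) = tan(164°) = -0.29
Z_in = Z_0·(Z_L + jZ_0·tanβl)/(Z_0 + jZ_L·tanβl)
     = 50·(86.7 − j14.5)/(50 − j25.1)

Z_in ≈ 75 + j23.2 Ω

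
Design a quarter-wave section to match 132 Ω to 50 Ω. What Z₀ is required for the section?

Z_qwt = √(Z_0·R_L) = √(50 × 132) = √6600

Z_qwt ≈ 81.2 Ω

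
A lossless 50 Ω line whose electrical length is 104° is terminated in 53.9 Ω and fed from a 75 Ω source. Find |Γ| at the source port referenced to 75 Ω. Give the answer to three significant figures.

tan(βl) = -4.01
Z_in = Z_0·(Z_L + jZ_0·tanβl)/(Z_0 + jZ_L·tanβl) = 46.8 + j1.65 Ω
Γ_s = (Z_in − Z_s)/(Z_in + Z_s) = (-28.2 + j1.65)/(122 + j1.65), |Γ_s| = 0.232

|Γ| ≈ 0.232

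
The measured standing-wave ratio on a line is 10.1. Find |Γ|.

|Γ| ≈ 0.82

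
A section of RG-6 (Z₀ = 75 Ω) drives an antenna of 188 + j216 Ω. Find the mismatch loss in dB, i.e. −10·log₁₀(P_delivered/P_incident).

mismatch loss ≈ 3.13 dB

Γ = (113 + j216)/(263 + j216), |Γ| = 0.716
|Γ|² = 0.513, so P_del/P_inc = 1 − |Γ|² = 0.487
ML = −10·log₁₀(1 − |Γ|²)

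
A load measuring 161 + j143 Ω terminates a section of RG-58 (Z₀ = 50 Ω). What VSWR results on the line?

Γ = (Z_L − Z_0)/(Z_L + Z_0) = (111 + j143)/(211 + j143)
|Γ| = 181/255 = 0.71
VSWR = (1 + |Γ|)/(1 − |Γ|) = 1.71/0.29

VSWR ≈ 5.9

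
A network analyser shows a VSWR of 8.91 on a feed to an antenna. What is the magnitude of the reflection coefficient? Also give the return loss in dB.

|Γ| ≈ 0.798; return loss ≈ 1.96 dB

|Γ| = (S − 1)/(S + 1) = (8.91 − 1)/(8.91 + 1) = 7.91/9.91
RL = −20·log₁₀|Γ| = −20·log₁₀(0.798)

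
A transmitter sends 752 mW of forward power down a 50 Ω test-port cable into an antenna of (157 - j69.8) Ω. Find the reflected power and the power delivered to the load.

|Γ| = |(107 − j69.8)/(207 − j69.8)| = 0.585
|Γ|² = 0.342
P_refl = |Γ|²·P_inc = 257 mW, P_del = (1 − |Γ|²)·P_inc = 495 mW

P_reflected ≈ 257 mW; P_delivered ≈ 495 mW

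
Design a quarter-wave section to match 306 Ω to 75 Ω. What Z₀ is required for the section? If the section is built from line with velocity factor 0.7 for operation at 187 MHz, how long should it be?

Z_qwt ≈ 151 Ω; length ≈ 28.1 cm

Z_qwt = √(Z_0·R_L) = √(75 × 306) = √22950
λ = 0.7·c/f = 1.12 m, so l = λ/4 = 0.281 m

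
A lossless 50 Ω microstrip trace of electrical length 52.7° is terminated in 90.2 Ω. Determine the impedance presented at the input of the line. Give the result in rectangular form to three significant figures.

tan(βl) = tan(52.7°) = 1.31
Z_in = Z_0·(Z_L + jZ_0·tanβl)/(Z_0 + jZ_L·tanβl)
     = 50·(90.2 + j65.6)/(50 + j118)

Z_in ≈ 37.2 − j22.4 Ω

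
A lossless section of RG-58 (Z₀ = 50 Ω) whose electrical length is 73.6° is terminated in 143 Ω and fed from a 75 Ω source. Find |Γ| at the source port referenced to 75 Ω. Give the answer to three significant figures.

|Γ| ≈ 0.609

tan(βl) = 3.4
Z_in = Z_0·(Z_L + jZ_0·tanβl)/(Z_0 + jZ_L·tanβl) = 18.8 − j12.8 Ω
Γ_s = (Z_in − Z_s)/(Z_in + Z_s) = (-56.2 − j12.8)/(93.8 − j12.8), |Γ_s| = 0.609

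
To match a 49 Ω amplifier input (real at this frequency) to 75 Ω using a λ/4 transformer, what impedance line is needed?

Z_qwt = √(Z_0·R_L) = √(75 × 49) = √3675

Z_qwt ≈ 60.6 Ω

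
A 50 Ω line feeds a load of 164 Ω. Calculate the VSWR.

VSWR ≈ 3.28

Γ = (164 − 50)/(164 + 50) = 0.533
VSWR = (1 + 0.533)/(1 − 0.533)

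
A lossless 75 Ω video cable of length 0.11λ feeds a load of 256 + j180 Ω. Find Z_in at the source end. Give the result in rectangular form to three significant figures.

βl = 2π × 0.11 = 39.6°
tan(βl) = tan(39.6°) = 0.827
Z_in = Z_0·(Z_L + jZ_0·tanβl)/(Z_0 + jZ_L·tanβl)
     = 75·(256 + j242)/(-73.9 + j212)

Z_in ≈ 48.2 − j107 Ω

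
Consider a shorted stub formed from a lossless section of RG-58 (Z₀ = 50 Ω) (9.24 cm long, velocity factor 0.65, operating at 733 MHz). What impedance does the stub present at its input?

λ = v/f = 0.65·c / 733 MHz = 0.266 m
βl = 2π·l/λ = 2π × 0.347 = 125°
tan(βl) = -1.43
For a shorted stub, Z_in = jZ_0·tan(βl)

Z_in ≈ −j71.3 Ω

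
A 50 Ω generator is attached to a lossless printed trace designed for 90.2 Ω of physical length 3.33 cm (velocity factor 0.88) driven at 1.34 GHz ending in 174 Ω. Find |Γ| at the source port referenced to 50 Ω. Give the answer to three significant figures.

|Γ| ≈ 0.309

λ = v/f = 0.88·c / 1.34 GHz = 0.197 m
βl = 2π·l/λ = 2π × 0.169 = 60.8°
tan(βl) = 1.79
Z_in = Z_0·(Z_L + jZ_0·tanβl)/(Z_0 + jZ_L·tanβl) = 56.6 − j34 Ω
Γ_s = (Z_in − Z_s)/(Z_in + Z_s) = (6.58 − j34)/(107 − j34), |Γ_s| = 0.309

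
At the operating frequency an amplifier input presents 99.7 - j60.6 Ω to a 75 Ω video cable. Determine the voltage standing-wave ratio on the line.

Γ = (Z_L − Z_0)/(Z_L + Z_0) = (24.7 − j60.6)/(174.7 − j60.6)
|Γ| = 65.4/185 = 0.354
VSWR = (1 + |Γ|)/(1 − |Γ|) = 1.35/0.646

VSWR ≈ 2.1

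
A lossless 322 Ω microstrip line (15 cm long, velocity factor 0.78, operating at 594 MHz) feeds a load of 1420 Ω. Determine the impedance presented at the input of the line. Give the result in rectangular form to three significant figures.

Z_in ≈ 149 + j310 Ω

λ = v/f = 0.78·c / 594 MHz = 0.394 m
βl = 2π·l/λ = 2π × 0.381 = 137°
tan(βl) = tan(137°) = -0.93
Z_in = Z_0·(Z_L + jZ_0·tanβl)/(Z_0 + jZ_L·tanβl)
     = 322·(1420 − j299)/(322 − j1320)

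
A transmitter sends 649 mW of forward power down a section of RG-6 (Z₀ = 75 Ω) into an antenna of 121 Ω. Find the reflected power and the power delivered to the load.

Γ = (121 − 75)/(121 + 75) = 0.235
|Γ|² = 0.0551
P_refl = |Γ|²·P_inc = 35.7 mW, P_del = (1 − |Γ|²)·P_inc = 613 mW

P_reflected ≈ 35.7 mW; P_delivered ≈ 613 mW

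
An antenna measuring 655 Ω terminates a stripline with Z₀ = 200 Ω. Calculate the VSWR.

For a purely resistive load, VSWR = R_L/Z_0 or Z_0/R_L (whichever > 1) = 655/200

VSWR ≈ 3.28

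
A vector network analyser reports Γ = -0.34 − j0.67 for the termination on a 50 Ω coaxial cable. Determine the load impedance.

Z_L = Z_0·(1 + Γ)/(1 − Γ) = 50·(0.66 − j0.67)/(1.34 + j0.67)

Z_L ≈ 9.7 − j29.9 Ω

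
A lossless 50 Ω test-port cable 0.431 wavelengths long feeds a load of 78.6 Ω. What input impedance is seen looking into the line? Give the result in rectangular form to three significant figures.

βl = 2π × 0.431 = 155°
tan(βl) = tan(155°) = -0.463
Z_in = Z_0·(Z_L + jZ_0·tanβl)/(Z_0 + jZ_L·tanβl)
     = 50·(78.6 − j23.1)/(50 − j36.4)

Z_in ≈ 62.4 + j22.3 Ω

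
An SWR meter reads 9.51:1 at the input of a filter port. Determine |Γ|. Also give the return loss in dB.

|Γ| = (S − 1)/(S + 1) = (9.51 − 1)/(9.51 + 1) = 8.51/10.5
RL = −20·log₁₀|Γ| = −20·log₁₀(0.81)

|Γ| ≈ 0.81; return loss ≈ 1.83 dB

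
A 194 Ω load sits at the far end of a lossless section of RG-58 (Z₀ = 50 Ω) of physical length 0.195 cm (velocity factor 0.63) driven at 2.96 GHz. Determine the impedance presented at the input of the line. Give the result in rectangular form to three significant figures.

λ = v/f = 0.63·c / 2.96 GHz = 0.0639 m
βl = 2π·l/λ = 2π × 0.0305 = 11°
tan(βl) = tan(11°) = 0.194
Z_in = Z_0·(Z_L + jZ_0·tanβl)/(Z_0 + jZ_L·tanβl)
     = 50·(194 + j9.71)/(50 + j37.7)

Z_in ≈ 128 − j87.1 Ω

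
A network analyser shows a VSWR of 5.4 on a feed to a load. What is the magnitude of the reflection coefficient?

|Γ| ≈ 0.688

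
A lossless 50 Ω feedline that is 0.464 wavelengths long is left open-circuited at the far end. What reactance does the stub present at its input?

X_in ≈ 217 Ω (inductive)

βl = 2π × 0.464 = 167°
tan(βl) = -0.23
For an open-circuited stub, Z_in = −jZ_0·cot(βl) = −jZ_0/tan(βl)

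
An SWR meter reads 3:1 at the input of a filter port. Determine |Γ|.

|Γ| = (S − 1)/(S + 1) = (3 − 1)/(3 + 1) = 2/4

|Γ| ≈ 0.5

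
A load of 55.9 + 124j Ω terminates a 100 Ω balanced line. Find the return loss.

RL ≈ 3.6 dB

Γ = (-44.1 + j124)/(155.9 + j124), |Γ| = 0.661
RL = −20·log₁₀|Γ| = −20·log₁₀(0.661)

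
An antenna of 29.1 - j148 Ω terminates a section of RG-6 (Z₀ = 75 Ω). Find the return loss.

Γ = (-45.9 − j148)/(104.1 − j148), |Γ| = 0.856
RL = −20·log₁₀|Γ| = −20·log₁₀(0.856)

RL ≈ 1.35 dB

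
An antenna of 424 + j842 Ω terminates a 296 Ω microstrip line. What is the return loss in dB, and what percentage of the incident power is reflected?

RL ≈ 2.28 dB; 59.1% of incident power reflected

Γ = (128 + j842)/(720 + j842), |Γ| = 0.769
RL = −20·log₁₀(0.769) = 2.28 dB
P_refl/P_inc = |Γ|² = 0.591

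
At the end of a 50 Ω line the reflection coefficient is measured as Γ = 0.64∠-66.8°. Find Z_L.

Z_L ≈ 32.6 − j65 Ω

Z_L = Z_0·(1 + Γ)/(1 − Γ) = 50·(1.25 − j0.588)/(0.748 + j0.588)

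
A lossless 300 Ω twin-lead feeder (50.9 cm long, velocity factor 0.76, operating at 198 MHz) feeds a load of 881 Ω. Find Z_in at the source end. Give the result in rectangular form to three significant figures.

λ = v/f = 0.76·c / 198 MHz = 1.15 m
βl = 2π·l/λ = 2π × 0.442 = 159°
tan(βl) = tan(159°) = -0.381
Z_in = Z_0·(Z_L + jZ_0·tanβl)/(Z_0 + jZ_L·tanβl)
     = 300·(881 − j114)/(300 − j336)

Z_in ≈ 448 + j387 Ω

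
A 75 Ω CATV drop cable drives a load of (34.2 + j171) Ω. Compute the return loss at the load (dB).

Γ = (-40.8 + j171)/(109.2 + j171), |Γ| = 0.866
RL = −20·log₁₀|Γ| = −20·log₁₀(0.866)

RL ≈ 1.24 dB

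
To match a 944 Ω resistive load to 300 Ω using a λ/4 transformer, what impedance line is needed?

Z_qwt = √(Z_0·R_L) = √(300 × 944) = √283200

Z_qwt ≈ 532 Ω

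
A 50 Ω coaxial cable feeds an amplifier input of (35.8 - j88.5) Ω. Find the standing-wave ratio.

Γ = (Z_L − Z_0)/(Z_L + Z_0) = (-14.2 − j88.5)/(85.8 − j88.5)
|Γ| = 89.6/123 = 0.727
VSWR = (1 + |Γ|)/(1 − |Γ|) = 1.73/0.273

VSWR ≈ 6.33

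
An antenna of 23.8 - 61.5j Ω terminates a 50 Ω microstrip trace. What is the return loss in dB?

Γ = (-26.2 − j61.5)/(73.8 − j61.5), |Γ| = 0.696
RL = −20·log₁₀|Γ| = −20·log₁₀(0.696)

RL ≈ 3.15 dB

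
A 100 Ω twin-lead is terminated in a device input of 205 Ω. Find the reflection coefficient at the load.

Γ = (Z_L − Z_0)/(Z_L + Z_0) = (205 − 100)/(205 + 100) = 105/305

Γ = 0.344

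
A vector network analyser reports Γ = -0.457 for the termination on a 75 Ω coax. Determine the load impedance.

Z_L ≈ 28 Ω

Z_L = Z_0·(1 + Γ)/(1 − Γ) = 75·(0.543)/(1.46)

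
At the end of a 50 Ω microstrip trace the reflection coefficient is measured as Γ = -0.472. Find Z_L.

Z_L ≈ 17.9 Ω

Z_L = Z_0·(1 + Γ)/(1 − Γ) = 50·(0.528)/(1.47)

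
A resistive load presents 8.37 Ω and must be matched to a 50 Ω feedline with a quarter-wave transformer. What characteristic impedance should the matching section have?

Z_qwt ≈ 20.5 Ω

Z_qwt = √(Z_0·R_L) = √(50 × 8.37) = √418.5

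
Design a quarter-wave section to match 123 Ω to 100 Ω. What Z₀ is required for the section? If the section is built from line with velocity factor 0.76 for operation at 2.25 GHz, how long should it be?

Z_qwt ≈ 111 Ω; length ≈ 2.53 cm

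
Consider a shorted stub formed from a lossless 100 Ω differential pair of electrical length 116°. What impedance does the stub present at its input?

tan(βl) = -2.05
For a shorted stub, Z_in = jZ_0·tan(βl)

Z_in ≈ −j205 Ω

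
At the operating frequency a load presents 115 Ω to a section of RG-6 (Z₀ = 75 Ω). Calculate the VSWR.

VSWR ≈ 1.53

Γ = (115 − 75)/(115 + 75) = 0.211
VSWR = (1 + 0.211)/(1 − 0.211)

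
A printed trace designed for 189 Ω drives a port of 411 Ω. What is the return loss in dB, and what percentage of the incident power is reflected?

RL ≈ 8.64 dB; 13.7% of incident power reflected

Γ = (411 − 189)/(411 + 189) = 0.37
RL = −20·log₁₀(0.37) = 8.64 dB
P_refl/P_inc = |Γ|² = 0.137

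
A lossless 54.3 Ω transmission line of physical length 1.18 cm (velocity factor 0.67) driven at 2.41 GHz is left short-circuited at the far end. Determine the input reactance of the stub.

λ = v/f = 0.67·c / 2.41 GHz = 0.0834 m
βl = 2π·l/λ = 2π × 0.141 = 50.9°
tan(βl) = 1.23
For a short-circuited stub, Z_in = jZ_0·tan(βl)

X_in ≈ 66.9 Ω (inductive)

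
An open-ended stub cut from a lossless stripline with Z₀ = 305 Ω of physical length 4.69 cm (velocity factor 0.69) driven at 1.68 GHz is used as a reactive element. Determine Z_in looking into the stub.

λ = v/f = 0.69·c / 1.68 GHz = 0.123 m
βl = 2π·l/λ = 2π × 0.381 = 137°
tan(βl) = -0.932
For an open-ended stub, Z_in = −jZ_0·cot(βl) = −jZ_0/tan(βl)

Z_in ≈ +j327 Ω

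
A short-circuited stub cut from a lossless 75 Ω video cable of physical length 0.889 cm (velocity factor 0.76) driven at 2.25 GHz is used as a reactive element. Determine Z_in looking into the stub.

Z_in ≈ +j46.1 Ω

λ = v/f = 0.76·c / 2.25 GHz = 0.101 m
βl = 2π·l/λ = 2π × 0.0877 = 31.6°
tan(βl) = 0.615
For a short-circuited stub, Z_in = jZ_0·tan(βl)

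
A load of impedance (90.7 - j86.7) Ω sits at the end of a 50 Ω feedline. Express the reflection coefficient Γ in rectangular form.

Γ ≈ 0.485 − j0.317

Γ = (Z_L − Z_0)/(Z_L + Z_0) = (40.7 − j86.7)/(140.7 − j86.7)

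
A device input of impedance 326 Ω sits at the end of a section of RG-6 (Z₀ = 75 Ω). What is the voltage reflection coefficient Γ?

Γ = (Z_L − Z_0)/(Z_L + Z_0) = (326 − 75)/(326 + 75) = 251/401

Γ = 0.626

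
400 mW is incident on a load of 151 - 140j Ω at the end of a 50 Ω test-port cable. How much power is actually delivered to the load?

P_delivered ≈ 201 mW

|Γ| = |(101 − j140)/(201 − j140)| = 0.705
|Γ|² = 0.497
P_refl = |Γ|²·P_inc = 199 mW, P_del = (1 − |Γ|²)·P_inc = 201 mW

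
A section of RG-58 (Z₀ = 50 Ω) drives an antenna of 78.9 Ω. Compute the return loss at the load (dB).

RL ≈ 13 dB

Γ = (78.9 − 50)/(78.9 + 50) = 0.224
RL = −20·log₁₀|Γ| = −20·log₁₀(0.224)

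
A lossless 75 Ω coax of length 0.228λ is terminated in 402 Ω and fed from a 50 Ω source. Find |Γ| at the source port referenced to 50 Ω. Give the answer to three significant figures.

|Γ| ≈ 0.571

βl = 2π × 0.228 = 82.1°
tan(βl) = 7.19
Z_in = Z_0·(Z_L + jZ_0·tanβl)/(Z_0 + jZ_L·tanβl) = 14.3 − j10.1 Ω
Γ_s = (Z_in − Z_s)/(Z_in + Z_s) = (-35.7 − j10.1)/(64.3 − j10.1), |Γ_s| = 0.571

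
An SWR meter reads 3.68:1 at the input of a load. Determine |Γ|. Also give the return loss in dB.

|Γ| ≈ 0.573; return loss ≈ 4.84 dB

|Γ| = (S − 1)/(S + 1) = (3.68 − 1)/(3.68 + 1) = 2.68/4.68
RL = −20·log₁₀|Γ| = −20·log₁₀(0.573)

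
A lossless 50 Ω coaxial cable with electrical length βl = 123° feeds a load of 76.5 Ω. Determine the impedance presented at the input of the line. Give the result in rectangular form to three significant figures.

tan(βl) = tan(123°) = -1.54
Z_in = Z_0·(Z_L + jZ_0·tanβl)/(Z_0 + jZ_L·tanβl)
     = 50·(76.5 − j77)/(50 − j118)

Z_in ≈ 39.4 + j15.8 Ω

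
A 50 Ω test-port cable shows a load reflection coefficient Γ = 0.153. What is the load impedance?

Z_L = Z_0·(1 + Γ)/(1 − Γ) = 50·(1.15)/(0.847)

Z_L ≈ 68.1 Ω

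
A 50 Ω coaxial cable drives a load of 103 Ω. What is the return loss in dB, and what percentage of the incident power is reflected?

RL ≈ 9.21 dB; 12% of incident power reflected

Γ = (103 − 50)/(103 + 50) = 0.346
RL = −20·log₁₀(0.346) = 9.21 dB
P_refl/P_inc = |Γ|² = 0.12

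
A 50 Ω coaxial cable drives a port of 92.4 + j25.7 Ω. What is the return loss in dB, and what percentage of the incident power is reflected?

Γ = (42.4 + j25.7)/(142.4 + j25.7), |Γ| = 0.343
RL = −20·log₁₀(0.343) = 9.3 dB
P_refl/P_inc = |Γ|² = 0.117

RL ≈ 9.3 dB; 11.7% of incident power reflected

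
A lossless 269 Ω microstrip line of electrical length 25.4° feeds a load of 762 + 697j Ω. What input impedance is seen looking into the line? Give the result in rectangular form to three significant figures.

Z_in ≈ 501 − j652 Ω

tan(βl) = tan(25.4°) = 0.475
Z_in = Z_0·(Z_L + jZ_0·tanβl)/(Z_0 + jZ_L·tanβl)
     = 269·(762 + j825)/(-62 + j362)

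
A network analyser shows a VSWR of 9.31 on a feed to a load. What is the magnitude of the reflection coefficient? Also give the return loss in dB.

|Γ| = (S − 1)/(S + 1) = (9.31 − 1)/(9.31 + 1) = 8.31/10.3
RL = −20·log₁₀|Γ| = −20·log₁₀(0.806)

|Γ| ≈ 0.806; return loss ≈ 1.87 dB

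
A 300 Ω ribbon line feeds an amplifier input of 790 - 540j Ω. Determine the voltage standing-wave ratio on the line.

VSWR ≈ 3.99

Γ = (Z_L − Z_0)/(Z_L + Z_0) = (490 − j540)/(1090 − j540)
|Γ| = 729/1220 = 0.599
VSWR = (1 + |Γ|)/(1 − |Γ|) = 1.6/0.401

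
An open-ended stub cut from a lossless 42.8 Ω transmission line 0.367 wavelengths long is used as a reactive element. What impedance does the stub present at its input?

Z_in ≈ +j38.7 Ω

βl = 2π × 0.367 = 132°
tan(βl) = -1.11
For an open-ended stub, Z_in = −jZ_0·cot(βl) = −jZ_0/tan(βl)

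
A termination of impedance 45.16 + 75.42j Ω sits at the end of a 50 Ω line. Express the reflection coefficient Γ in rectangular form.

Γ ≈ 0.355 + j0.512

Γ = (Z_L − Z_0)/(Z_L + Z_0) = (-4.84 + j75.42)/(95.16 + j75.42)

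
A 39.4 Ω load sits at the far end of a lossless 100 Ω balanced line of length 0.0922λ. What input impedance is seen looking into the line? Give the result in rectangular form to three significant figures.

βl = 2π × 0.0922 = 33.2°
tan(βl) = tan(33.2°) = 0.654
Z_in = Z_0·(Z_L + jZ_0·tanβl)/(Z_0 + jZ_L·tanβl)
     = 100·(39.4 + j65.4)/(100 + j25.8)

Z_in ≈ 52.8 + j51.8 Ω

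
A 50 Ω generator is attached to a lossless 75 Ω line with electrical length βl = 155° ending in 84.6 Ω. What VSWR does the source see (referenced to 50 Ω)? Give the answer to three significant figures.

tan(βl) = -0.466
Z_in = Z_0·(Z_L + jZ_0·tanβl)/(Z_0 + jZ_L·tanβl) = 80.7 + j7.46 Ω
Γ_s = (Z_in − Z_s)/(Z_in + Z_s) = (30.7 + j7.46)/(131 + j7.46), |Γ_s| = 0.241
VSWR = (1 + |Γ_s|)/(1 − |Γ_s|)

VSWR ≈ 1.64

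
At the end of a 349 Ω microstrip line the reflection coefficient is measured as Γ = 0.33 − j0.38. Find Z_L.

Z_L ≈ 439 − j447 Ω

Z_L = Z_0·(1 + Γ)/(1 − Γ) = 349·(1.33 − j0.38)/(0.67 + j0.38)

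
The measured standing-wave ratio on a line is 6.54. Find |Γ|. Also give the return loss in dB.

|Γ| ≈ 0.735; return loss ≈ 2.68 dB

|Γ| = (S − 1)/(S + 1) = (6.54 − 1)/(6.54 + 1) = 5.54/7.54
RL = −20·log₁₀|Γ| = −20·log₁₀(0.735)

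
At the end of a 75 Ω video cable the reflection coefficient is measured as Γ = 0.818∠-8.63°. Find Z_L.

Z_L = Z_0·(1 + Γ)/(1 − Γ) = 75·(1.81 − j0.123)/(0.191 + j0.123)

Z_L ≈ 480 − j356 Ω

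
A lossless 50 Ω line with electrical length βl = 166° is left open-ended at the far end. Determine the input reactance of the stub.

X_in ≈ 201 Ω (inductive)

tan(βl) = -0.249
For an open-ended stub, Z_in = −jZ_0·cot(βl) = −jZ_0/tan(βl)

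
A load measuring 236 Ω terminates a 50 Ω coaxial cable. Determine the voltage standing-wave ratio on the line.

VSWR ≈ 4.72

For a purely resistive load, VSWR = R_L/Z_0 or Z_0/R_L (whichever > 1) = 236/50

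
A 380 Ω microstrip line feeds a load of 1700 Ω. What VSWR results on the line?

VSWR ≈ 4.47

Γ = (1700 − 380)/(1700 + 380) = 0.635
VSWR = (1 + 0.635)/(1 − 0.635)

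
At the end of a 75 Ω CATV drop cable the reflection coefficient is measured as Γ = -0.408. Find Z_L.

Z_L ≈ 31.5 Ω

Z_L = Z_0·(1 + Γ)/(1 − Γ) = 75·(0.592)/(1.41)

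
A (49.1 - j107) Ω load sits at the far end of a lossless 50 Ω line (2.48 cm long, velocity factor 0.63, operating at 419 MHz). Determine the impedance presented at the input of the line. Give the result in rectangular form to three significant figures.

λ = v/f = 0.63·c / 419 MHz = 0.451 m
βl = 2π·l/λ = 2π × 0.055 = 19.8°
tan(βl) = tan(19.8°) = 0.36
Z_in = Z_0·(Z_L + jZ_0·tanβl)/(Z_0 + jZ_L·tanβl)
     = 50·(49.1 − j89)/(88.5 + j17.7)

Z_in ≈ 17 − j53.7 Ω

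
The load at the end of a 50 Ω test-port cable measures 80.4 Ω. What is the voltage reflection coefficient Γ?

Γ = 0.233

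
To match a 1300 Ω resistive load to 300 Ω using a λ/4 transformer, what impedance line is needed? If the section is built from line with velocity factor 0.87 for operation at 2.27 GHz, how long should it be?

Z_qwt = √(Z_0·R_L) = √(300 × 1300) = √390000
λ = 0.87·c/f = 0.115 m, so l = λ/4 = 0.0287 m

Z_qwt ≈ 624 Ω; length ≈ 2.87 cm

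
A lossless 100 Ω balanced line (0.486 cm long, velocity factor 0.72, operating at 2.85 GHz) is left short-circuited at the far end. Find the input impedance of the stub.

λ = v/f = 0.72·c / 2.85 GHz = 0.0758 m
βl = 2π·l/λ = 2π × 0.0641 = 23.1°
tan(βl) = 0.426
For a short-circuited stub, Z_in = jZ_0·tan(βl)

Z_in ≈ +j42.6 Ω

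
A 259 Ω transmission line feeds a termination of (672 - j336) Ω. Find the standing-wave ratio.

VSWR ≈ 3.33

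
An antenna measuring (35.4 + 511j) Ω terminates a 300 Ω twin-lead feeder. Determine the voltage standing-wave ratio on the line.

Γ = (Z_L − Z_0)/(Z_L + Z_0) = (-264.6 + j511)/(335.4 + j511)
|Γ| = 575/611 = 0.941
VSWR = (1 + |Γ|)/(1 − |Γ|) = 1.94/0.0586

VSWR ≈ 33.2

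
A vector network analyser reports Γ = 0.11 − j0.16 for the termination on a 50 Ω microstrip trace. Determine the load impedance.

Z_L ≈ 58.8 − j19.6 Ω

Z_L = Z_0·(1 + Γ)/(1 − Γ) = 50·(1.11 − j0.16)/(0.89 + j0.16)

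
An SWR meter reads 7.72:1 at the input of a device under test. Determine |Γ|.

|Γ| = (S − 1)/(S + 1) = (7.72 − 1)/(7.72 + 1) = 6.72/8.72

|Γ| ≈ 0.771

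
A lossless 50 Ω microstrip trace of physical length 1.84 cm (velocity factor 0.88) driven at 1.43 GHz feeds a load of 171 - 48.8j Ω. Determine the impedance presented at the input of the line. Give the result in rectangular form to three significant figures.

Z_in ≈ 28.8 − j49.2 Ω

λ = v/f = 0.88·c / 1.43 GHz = 0.185 m
βl = 2π·l/λ = 2π × 0.0997 = 35.9°
tan(βl) = tan(35.9°) = 0.723
Z_in = Z_0·(Z_L + jZ_0·tanβl)/(Z_0 + jZ_L·tanβl)
     = 50·(171 − j12.6)/(85.3 + j124)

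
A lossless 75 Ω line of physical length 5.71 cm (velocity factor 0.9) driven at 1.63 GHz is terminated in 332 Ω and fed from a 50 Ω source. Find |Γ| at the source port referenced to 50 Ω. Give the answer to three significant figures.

|Γ| ≈ 0.612

λ = v/f = 0.9·c / 1.63 GHz = 0.166 m
βl = 2π·l/λ = 2π × 0.345 = 124°
tan(βl) = -1.48
Z_in = Z_0·(Z_L + jZ_0·tanβl)/(Z_0 + jZ_L·tanβl) = 24.1 + j47.1 Ω
Γ_s = (Z_in − Z_s)/(Z_in + Z_s) = (-25.9 + j47.1)/(74.1 + j47.1), |Γ_s| = 0.612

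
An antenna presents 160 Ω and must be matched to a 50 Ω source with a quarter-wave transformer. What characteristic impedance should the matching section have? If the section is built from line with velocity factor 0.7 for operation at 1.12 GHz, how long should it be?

Z_qwt ≈ 89.4 Ω; length ≈ 4.69 cm

Z_qwt = √(Z_0·R_L) = √(50 × 160) = √8000
λ = 0.7·c/f = 0.188 m, so l = λ/4 = 0.0469 m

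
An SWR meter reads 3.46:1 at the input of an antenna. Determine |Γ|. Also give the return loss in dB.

|Γ| ≈ 0.552; return loss ≈ 5.17 dB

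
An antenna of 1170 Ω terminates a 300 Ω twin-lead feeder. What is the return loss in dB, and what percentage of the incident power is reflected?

RL ≈ 4.56 dB; 35% of incident power reflected

Γ = (1170 − 300)/(1170 + 300) = 0.592
RL = −20·log₁₀(0.592) = 4.56 dB
P_refl/P_inc = |Γ|² = 0.35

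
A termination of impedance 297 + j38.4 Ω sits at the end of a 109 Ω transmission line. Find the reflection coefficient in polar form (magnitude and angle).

Γ ≈ 0.471 ∠ 6.14°

Γ = (Z_L − Z_0)/(Z_L + Z_0) = (188 + j38.4)/(406 + j38.4)
|Γ| = 192/408 = 0.471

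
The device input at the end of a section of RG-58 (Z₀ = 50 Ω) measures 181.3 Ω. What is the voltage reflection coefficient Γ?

Γ = (Z_L − Z_0)/(Z_L + Z_0) = (181.3 − 50)/(181.3 + 50) = 131.3/231.3

Γ = 0.568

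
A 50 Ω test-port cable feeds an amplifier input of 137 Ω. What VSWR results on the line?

VSWR ≈ 2.74

Γ = (137 − 50)/(137 + 50) = 0.465
VSWR = (1 + 0.465)/(1 − 0.465)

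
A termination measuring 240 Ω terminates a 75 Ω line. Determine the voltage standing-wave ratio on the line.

VSWR ≈ 3.2

For a purely resistive load, VSWR = R_L/Z_0 or Z_0/R_L (whichever > 1) = 240/75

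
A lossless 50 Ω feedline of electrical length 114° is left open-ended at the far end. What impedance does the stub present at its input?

Z_in ≈ +j22.3 Ω

tan(βl) = -2.25
For an open-ended stub, Z_in = −jZ_0·cot(βl) = −jZ_0/tan(βl)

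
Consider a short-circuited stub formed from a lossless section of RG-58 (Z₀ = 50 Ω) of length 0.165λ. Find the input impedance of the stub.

Z_in ≈ +j84.5 Ω

βl = 2π × 0.165 = 59.4°
tan(βl) = 1.69
For a short-circuited stub, Z_in = jZ_0·tan(βl)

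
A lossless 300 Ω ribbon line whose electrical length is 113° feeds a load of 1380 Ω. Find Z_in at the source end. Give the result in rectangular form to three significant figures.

Z_in ≈ 76.3 + j120 Ω

tan(βl) = tan(113°) = -2.36
Z_in = Z_0·(Z_L + jZ_0·tanβl)/(Z_0 + jZ_L·tanβl)
     = 300·(1380 − j707)/(300 − j3250)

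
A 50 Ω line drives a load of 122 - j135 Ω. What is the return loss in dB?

RL ≈ 3.1 dB

Γ = (72 − j135)/(172 − j135), |Γ| = 0.7
RL = −20·log₁₀|Γ| = −20·log₁₀(0.7)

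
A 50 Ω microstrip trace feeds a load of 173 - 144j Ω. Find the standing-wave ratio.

VSWR ≈ 5.98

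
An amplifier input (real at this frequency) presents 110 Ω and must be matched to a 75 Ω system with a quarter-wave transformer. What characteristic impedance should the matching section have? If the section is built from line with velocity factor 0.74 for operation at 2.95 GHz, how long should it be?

Z_qwt ≈ 90.8 Ω; length ≈ 1.88 cm

Z_qwt = √(Z_0·R_L) = √(75 × 110) = √8250
λ = 0.74·c/f = 0.0753 m, so l = λ/4 = 0.0188 m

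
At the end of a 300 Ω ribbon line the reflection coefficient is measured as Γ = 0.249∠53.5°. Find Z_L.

Z_L = Z_0·(1 + Γ)/(1 − Γ) = 300·(1.15 + j0.2)/(0.852 − j0.2)

Z_L ≈ 367 + j157 Ω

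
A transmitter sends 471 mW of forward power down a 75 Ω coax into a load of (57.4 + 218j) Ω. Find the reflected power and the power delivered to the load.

|Γ| = |(-17.6 + j218)/(132.4 + j218)| = 0.857
|Γ|² = 0.735
P_refl = |Γ|²·P_inc = 346 mW, P_del = (1 − |Γ|²)·P_inc = 125 mW

P_reflected ≈ 346 mW; P_delivered ≈ 125 mW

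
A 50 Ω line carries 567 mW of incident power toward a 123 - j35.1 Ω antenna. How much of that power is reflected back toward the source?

P_reflected ≈ 119 mW

|Γ| = |(73 − j35.1)/(173 − j35.1)| = 0.459
|Γ|² = 0.211
P_refl = |Γ|²·P_inc = 119 mW, P_del = (1 − |Γ|²)·P_inc = 448 mW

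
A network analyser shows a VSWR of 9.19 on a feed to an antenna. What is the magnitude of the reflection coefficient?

|Γ| ≈ 0.804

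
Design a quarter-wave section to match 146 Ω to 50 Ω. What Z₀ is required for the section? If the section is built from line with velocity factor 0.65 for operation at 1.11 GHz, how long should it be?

Z_qwt ≈ 85.4 Ω; length ≈ 4.39 cm

Z_qwt = √(Z_0·R_L) = √(50 × 146) = √7300
λ = 0.65·c/f = 0.176 m, so l = λ/4 = 0.0439 m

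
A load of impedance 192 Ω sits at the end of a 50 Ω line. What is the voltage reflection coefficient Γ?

Γ = 0.587

Γ = (Z_L − Z_0)/(Z_L + Z_0) = (192 − 50)/(192 + 50) = 142/242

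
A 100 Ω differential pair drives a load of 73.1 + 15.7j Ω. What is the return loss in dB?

Γ = (-26.9 + j15.7)/(173.1 + j15.7), |Γ| = 0.179
RL = −20·log₁₀|Γ| = −20·log₁₀(0.179)

RL ≈ 14.9 dB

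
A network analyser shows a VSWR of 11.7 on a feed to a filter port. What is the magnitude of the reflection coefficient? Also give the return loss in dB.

|Γ| ≈ 0.843; return loss ≈ 1.49 dB

|Γ| = (S − 1)/(S + 1) = (11.7 − 1)/(11.7 + 1) = 10.7/12.7
RL = −20·log₁₀|Γ| = −20·log₁₀(0.843)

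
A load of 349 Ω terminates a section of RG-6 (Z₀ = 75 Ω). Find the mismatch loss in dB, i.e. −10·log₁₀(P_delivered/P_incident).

Γ = (349 − 75)/(349 + 75) = 0.646
|Γ|² = 0.418, so P_del/P_inc = 1 − |Γ|² = 0.582
ML = −10·log₁₀(1 − |Γ|²)

mismatch loss ≈ 2.35 dB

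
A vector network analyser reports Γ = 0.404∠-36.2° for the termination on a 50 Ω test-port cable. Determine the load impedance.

Z_L = Z_0·(1 + Γ)/(1 − Γ) = 50·(1.33 − j0.239)/(0.674 + j0.239)

Z_L ≈ 81.8 − j46.7 Ω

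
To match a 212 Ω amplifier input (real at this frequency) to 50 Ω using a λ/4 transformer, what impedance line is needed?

Z_qwt ≈ 103 Ω

Z_qwt = √(Z_0·R_L) = √(50 × 212) = √10600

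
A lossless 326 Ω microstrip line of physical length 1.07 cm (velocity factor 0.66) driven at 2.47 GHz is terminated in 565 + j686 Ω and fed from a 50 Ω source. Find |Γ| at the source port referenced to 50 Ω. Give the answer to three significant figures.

|Γ| ≈ 0.915

λ = v/f = 0.66·c / 2.47 GHz = 0.0802 m
βl = 2π·l/λ = 2π × 0.133 = 48.1°
tan(βl) = 1.11
Z_in = Z_0·(Z_L + jZ_0·tanβl)/(Z_0 + jZ_L·tanβl) = 229 − j452 Ω
Γ_s = (Z_in − Z_s)/(Z_in + Z_s) = (179 − j452)/(279 − j452), |Γ_s| = 0.915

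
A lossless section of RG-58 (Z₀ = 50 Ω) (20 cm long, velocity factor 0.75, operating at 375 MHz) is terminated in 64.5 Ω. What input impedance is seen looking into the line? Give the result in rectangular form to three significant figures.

Z_in ≈ 43.1 + j9.6 Ω

λ = v/f = 0.75·c / 375 MHz = 0.6 m
βl = 2π·l/λ = 2π × 0.333 = 120°
tan(βl) = tan(120°) = -1.73
Z_in = Z_0·(Z_L + jZ_0·tanβl)/(Z_0 + jZ_L·tanβl)
     = 50·(64.5 − j86.6)/(50 − j112)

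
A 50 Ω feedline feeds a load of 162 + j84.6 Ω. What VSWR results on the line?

Γ = (Z_L − Z_0)/(Z_L + Z_0) = (112 + j84.6)/(212 + j84.6)
|Γ| = 140/228 = 0.615
VSWR = (1 + |Γ|)/(1 − |Γ|) = 1.61/0.385

VSWR ≈ 4.19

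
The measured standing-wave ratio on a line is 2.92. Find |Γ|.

|Γ| = (S − 1)/(S + 1) = (2.92 − 1)/(2.92 + 1) = 1.92/3.92

|Γ| ≈ 0.49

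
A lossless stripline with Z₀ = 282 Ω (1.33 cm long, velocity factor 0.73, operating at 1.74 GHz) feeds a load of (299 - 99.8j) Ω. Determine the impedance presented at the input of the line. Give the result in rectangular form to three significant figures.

Z_in ≈ 208 − j40.4 Ω

λ = v/f = 0.73·c / 1.74 GHz = 0.126 m
βl = 2π·l/λ = 2π × 0.106 = 38°
tan(βl) = tan(38°) = 0.782
Z_in = Z_0·(Z_L + jZ_0·tanβl)/(Z_0 + jZ_L·tanβl)
     = 282·(299 + j121)/(360 + j234)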